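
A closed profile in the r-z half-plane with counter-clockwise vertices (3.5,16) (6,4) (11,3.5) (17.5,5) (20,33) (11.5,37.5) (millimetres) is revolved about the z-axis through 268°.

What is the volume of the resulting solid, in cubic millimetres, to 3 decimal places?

Volume = 22623.521 mm³

Profile (r,z), 6 vertices: (3.5,16) (6,4) (11,3.5) (17.5,5) (20,33) (11.5,37.5)
edge 0: (3.5,16)→(6,4)  cross = 3.5·4 − 6·16 = -82.0000; (r_i+r_j)·cross = 9.5·-82.0000 = -779.0000
edge 1: (6,4)→(11,3.5)  cross = 6·3.5 − 11·4 = -23.0000; (r_i+r_j)·cross = 17·-23.0000 = -391.0000
edge 2: (11,3.5)→(17.5,5)  cross = 11·5 − 17.5·3.5 = -6.2500; (r_i+r_j)·cross = 28.5·-6.2500 = -178.1250
edge 3: (17.5,5)→(20,33)  cross = 17.5·33 − 20·5 = 477.5000; (r_i+r_j)·cross = 37.5·477.5000 = 17906.2500
edge 4: (20,33)→(11.5,37.5)  cross = 20·37.5 − 11.5·33 = 370.5000; (r_i+r_j)·cross = 31.5·370.5000 = 11670.7500
edge 5: (11.5,37.5)→(3.5,16)  cross = 11.5·16 − 3.5·37.5 = 52.7500; (r_i+r_j)·cross = 15·52.7500 = 791.2500
Σcross = 789.5000 → A = |Σcross|/2 = 394.7500 mm²
Σ(r_i+r_j)·cross = 29020.1250 → first moment M = |Σ|/6 = 4836.6875
R_c = M/A = 4836.6875/394.7500 = 12.2525 mm
θ = 268° = 4.677482 rad
V = θ·R_c·A = 4.677482·12.2525·394.7500 = 22623.521 mm³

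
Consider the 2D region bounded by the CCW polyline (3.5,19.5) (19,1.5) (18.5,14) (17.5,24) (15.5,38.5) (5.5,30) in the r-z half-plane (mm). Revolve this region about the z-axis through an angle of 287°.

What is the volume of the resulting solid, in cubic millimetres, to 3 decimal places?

Profile (r,z), 6 vertices: (3.5,19.5) (19,1.5) (18.5,14) (17.5,24) (15.5,38.5) (5.5,30)
edge 0: (3.5,19.5)→(19,1.5)  cross = 3.5·1.5 − 19·19.5 = -365.2500; (r_i+r_j)·cross = 22.5·-365.2500 = -8218.1250
edge 1: (19,1.5)→(18.5,14)  cross = 19·14 − 18.5·1.5 = 238.2500; (r_i+r_j)·cross = 37.5·238.2500 = 8934.3750
edge 2: (18.5,14)→(17.5,24)  cross = 18.5·24 − 17.5·14 = 199.0000; (r_i+r_j)·cross = 36·199.0000 = 7164.0000
edge 3: (17.5,24)→(15.5,38.5)  cross = 17.5·38.5 − 15.5·24 = 301.7500; (r_i+r_j)·cross = 33·301.7500 = 9957.7500
edge 4: (15.5,38.5)→(5.5,30)  cross = 15.5·30 − 5.5·38.5 = 253.2500; (r_i+r_j)·cross = 21·253.2500 = 5318.2500
edge 5: (5.5,30)→(3.5,19.5)  cross = 5.5·19.5 − 3.5·30 = 2.2500; (r_i+r_j)·cross = 9·2.2500 = 20.2500
Σcross = 629.2500 → A = |Σcross|/2 = 314.6250 mm²
Σ(r_i+r_j)·cross = 23176.5000 → first moment M = |Σ|/6 = 3862.7500
R_c = M/A = 3862.7500/314.6250 = 12.2773 mm
θ = 287° = 5.009095 rad
V = θ·R_c·A = 5.009095·12.2773·314.6250 = 19348.882 mm³

Volume = 19348.882 mm³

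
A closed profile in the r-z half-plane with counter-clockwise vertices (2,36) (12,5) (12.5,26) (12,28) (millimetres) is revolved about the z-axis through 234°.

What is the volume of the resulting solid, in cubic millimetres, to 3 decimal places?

Profile (r,z), 4 vertices: (2,36) (12,5) (12.5,26) (12,28)
edge 0: (2,36)→(12,5)  cross = 2·5 − 12·36 = -422.0000; (r_i+r_j)·cross = 14·-422.0000 = -5908.0000
edge 1: (12,5)→(12.5,26)  cross = 12·26 − 12.5·5 = 249.5000; (r_i+r_j)·cross = 24.5·249.5000 = 6112.7500
edge 2: (12.5,26)→(12,28)  cross = 12.5·28 − 12·26 = 38.0000; (r_i+r_j)·cross = 24.5·38.0000 = 931.0000
edge 3: (12,28)→(2,36)  cross = 12·36 − 2·28 = 376.0000; (r_i+r_j)·cross = 14·376.0000 = 5264.0000
Σcross = 241.5000 → A = |Σcross|/2 = 120.7500 mm²
Σ(r_i+r_j)·cross = 6399.7500 → first moment M = |Σ|/6 = 1066.6250
R_c = M/A = 1066.6250/120.7500 = 8.8333 mm
θ = 234° = 4.084070 rad
V = θ·R_c·A = 4.084070·8.8333·120.7500 = 4356.172 mm³

Volume = 4356.172 mm³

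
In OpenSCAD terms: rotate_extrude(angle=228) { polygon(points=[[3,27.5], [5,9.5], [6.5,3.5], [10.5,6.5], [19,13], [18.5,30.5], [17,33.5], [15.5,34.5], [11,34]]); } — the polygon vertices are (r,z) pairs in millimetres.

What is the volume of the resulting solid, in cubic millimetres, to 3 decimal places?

Volume = 16119.272 mm³

Profile (r,z), 9 vertices: (3,27.5) (5,9.5) (6.5,3.5) (10.5,6.5) (19,13) (18.5,30.5) (17,33.5) (15.5,34.5) (11,34)
edge 0: (3,27.5)→(5,9.5)  cross = 3·9.5 − 5·27.5 = -109.0000; (r_i+r_j)·cross = 8·-109.0000 = -872.0000
edge 1: (5,9.5)→(6.5,3.5)  cross = 5·3.5 − 6.5·9.5 = -44.2500; (r_i+r_j)·cross = 11.5·-44.2500 = -508.8750
edge 2: (6.5,3.5)→(10.5,6.5)  cross = 6.5·6.5 − 10.5·3.5 = 5.5000; (r_i+r_j)·cross = 17·5.5000 = 93.5000
edge 3: (10.5,6.5)→(19,13)  cross = 10.5·13 − 19·6.5 = 13.0000; (r_i+r_j)·cross = 29.5·13.0000 = 383.5000
edge 4: (19,13)→(18.5,30.5)  cross = 19·30.5 − 18.5·13 = 339.0000; (r_i+r_j)·cross = 37.5·339.0000 = 12712.5000
edge 5: (18.5,30.5)→(17,33.5)  cross = 18.5·33.5 − 17·30.5 = 101.2500; (r_i+r_j)·cross = 35.5·101.2500 = 3594.3750
edge 6: (17,33.5)→(15.5,34.5)  cross = 17·34.5 − 15.5·33.5 = 67.2500; (r_i+r_j)·cross = 32.5·67.2500 = 2185.6250
edge 7: (15.5,34.5)→(11,34)  cross = 15.5·34 − 11·34.5 = 147.5000; (r_i+r_j)·cross = 26.5·147.5000 = 3908.7500
edge 8: (11,34)→(3,27.5)  cross = 11·27.5 − 3·34 = 200.5000; (r_i+r_j)·cross = 14·200.5000 = 2807.0000
Σcross = 720.7500 → A = |Σcross|/2 = 360.3750 mm²
Σ(r_i+r_j)·cross = 24304.3750 → first moment M = |Σ|/6 = 4050.7292
R_c = M/A = 4050.7292/360.3750 = 11.2403 mm
θ = 228° = 3.979351 rad
V = θ·R_c·A = 3.979351·11.2403·360.3750 = 16119.272 mm³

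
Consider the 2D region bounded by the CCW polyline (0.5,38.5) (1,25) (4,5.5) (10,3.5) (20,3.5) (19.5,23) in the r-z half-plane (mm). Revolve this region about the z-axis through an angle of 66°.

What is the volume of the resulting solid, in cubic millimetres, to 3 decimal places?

Volume = 5399.348 mm³

Profile (r,z), 6 vertices: (0.5,38.5) (1,25) (4,5.5) (10,3.5) (20,3.5) (19.5,23)
edge 0: (0.5,38.5)→(1,25)  cross = 0.5·25 − 1·38.5 = -26.0000; (r_i+r_j)·cross = 1.5·-26.0000 = -39.0000
edge 1: (1,25)→(4,5.5)  cross = 1·5.5 − 4·25 = -94.5000; (r_i+r_j)·cross = 5·-94.5000 = -472.5000
edge 2: (4,5.5)→(10,3.5)  cross = 4·3.5 − 10·5.5 = -41.0000; (r_i+r_j)·cross = 14·-41.0000 = -574.0000
edge 3: (10,3.5)→(20,3.5)  cross = 10·3.5 − 20·3.5 = -35.0000; (r_i+r_j)·cross = 30·-35.0000 = -1050.0000
edge 4: (20,3.5)→(19.5,23)  cross = 20·23 − 19.5·3.5 = 391.7500; (r_i+r_j)·cross = 39.5·391.7500 = 15474.1250
edge 5: (19.5,23)→(0.5,38.5)  cross = 19.5·38.5 − 0.5·23 = 739.2500; (r_i+r_j)·cross = 20·739.2500 = 14785.0000
Σcross = 934.5000 → A = |Σcross|/2 = 467.2500 mm²
Σ(r_i+r_j)·cross = 28123.6250 → first moment M = |Σ|/6 = 4687.2708
R_c = M/A = 4687.2708/467.2500 = 10.0316 mm
θ = 66° = 1.151917 rad
V = θ·R_c·A = 1.151917·10.0316·467.2500 = 5399.348 mm³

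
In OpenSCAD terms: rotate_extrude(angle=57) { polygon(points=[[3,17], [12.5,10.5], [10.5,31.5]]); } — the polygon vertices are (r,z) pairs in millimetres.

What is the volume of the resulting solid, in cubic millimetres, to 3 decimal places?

Profile (r,z), 3 vertices: (3,17) (12.5,10.5) (10.5,31.5)
edge 0: (3,17)→(12.5,10.5)  cross = 3·10.5 − 12.5·17 = -181.0000; (r_i+r_j)·cross = 15.5·-181.0000 = -2805.5000
edge 1: (12.5,10.5)→(10.5,31.5)  cross = 12.5·31.5 − 10.5·10.5 = 283.5000; (r_i+r_j)·cross = 23·283.5000 = 6520.5000
edge 2: (10.5,31.5)→(3,17)  cross = 10.5·17 − 3·31.5 = 84.0000; (r_i+r_j)·cross = 13.5·84.0000 = 1134.0000
Σcross = 186.5000 → A = |Σcross|/2 = 93.2500 mm²
Σ(r_i+r_j)·cross = 4849.0000 → first moment M = |Σ|/6 = 808.1667
R_c = M/A = 808.1667/93.2500 = 8.6667 mm
θ = 57° = 0.994838 rad
V = θ·R_c·A = 0.994838·8.6667·93.2500 = 803.995 mm³

Volume = 803.995 mm³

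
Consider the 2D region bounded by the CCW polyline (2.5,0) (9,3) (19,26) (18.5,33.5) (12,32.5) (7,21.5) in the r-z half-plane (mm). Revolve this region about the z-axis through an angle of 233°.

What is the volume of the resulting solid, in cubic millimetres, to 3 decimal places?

Volume = 11535.298 mm³

Profile (r,z), 6 vertices: (2.5,0) (9,3) (19,26) (18.5,33.5) (12,32.5) (7,21.5)
edge 0: (2.5,0)→(9,3)  cross = 2.5·3 − 9·0 = 7.5000; (r_i+r_j)·cross = 11.5·7.5000 = 86.2500
edge 1: (9,3)→(19,26)  cross = 9·26 − 19·3 = 177.0000; (r_i+r_j)·cross = 28·177.0000 = 4956.0000
edge 2: (19,26)→(18.5,33.5)  cross = 19·33.5 − 18.5·26 = 155.5000; (r_i+r_j)·cross = 37.5·155.5000 = 5831.2500
edge 3: (18.5,33.5)→(12,32.5)  cross = 18.5·32.5 − 12·33.5 = 199.2500; (r_i+r_j)·cross = 30.5·199.2500 = 6077.1250
edge 4: (12,32.5)→(7,21.5)  cross = 12·21.5 − 7·32.5 = 30.5000; (r_i+r_j)·cross = 19·30.5000 = 579.5000
edge 5: (7,21.5)→(2.5,0)  cross = 7·0 − 2.5·21.5 = -53.7500; (r_i+r_j)·cross = 9.5·-53.7500 = -510.6250
Σcross = 516.0000 → A = |Σcross|/2 = 258.0000 mm²
Σ(r_i+r_j)·cross = 17019.5000 → first moment M = |Σ|/6 = 2836.5833
R_c = M/A = 2836.5833/258.0000 = 10.9945 mm
θ = 233° = 4.066617 rad
V = θ·R_c·A = 4.066617·10.9945·258.0000 = 11535.298 mm³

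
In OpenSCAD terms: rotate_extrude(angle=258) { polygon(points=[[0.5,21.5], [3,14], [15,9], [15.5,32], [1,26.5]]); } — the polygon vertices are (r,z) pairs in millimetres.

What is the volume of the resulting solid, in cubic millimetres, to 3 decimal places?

Volume = 9870.278 mm³

Profile (r,z), 5 vertices: (0.5,21.5) (3,14) (15,9) (15.5,32) (1,26.5)
edge 0: (0.5,21.5)→(3,14)  cross = 0.5·14 − 3·21.5 = -57.5000; (r_i+r_j)·cross = 3.5·-57.5000 = -201.2500
edge 1: (3,14)→(15,9)  cross = 3·9 − 15·14 = -183.0000; (r_i+r_j)·cross = 18·-183.0000 = -3294.0000
edge 2: (15,9)→(15.5,32)  cross = 15·32 − 15.5·9 = 340.5000; (r_i+r_j)·cross = 30.5·340.5000 = 10385.2500
edge 3: (15.5,32)→(1,26.5)  cross = 15.5·26.5 − 1·32 = 378.7500; (r_i+r_j)·cross = 16.5·378.7500 = 6249.3750
edge 4: (1,26.5)→(0.5,21.5)  cross = 1·21.5 − 0.5·26.5 = 8.2500; (r_i+r_j)·cross = 1.5·8.2500 = 12.3750
Σcross = 487.0000 → A = |Σcross|/2 = 243.5000 mm²
Σ(r_i+r_j)·cross = 13151.7500 → first moment M = |Σ|/6 = 2191.9583
R_c = M/A = 2191.9583/243.5000 = 9.0019 mm
θ = 258° = 4.502949 rad
V = θ·R_c·A = 4.502949·9.0019·243.5000 = 9870.278 mm³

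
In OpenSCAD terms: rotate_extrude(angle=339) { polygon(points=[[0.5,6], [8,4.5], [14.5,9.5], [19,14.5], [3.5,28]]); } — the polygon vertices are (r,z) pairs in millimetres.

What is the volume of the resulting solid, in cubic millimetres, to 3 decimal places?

Volume = 11543.169 mm³

Profile (r,z), 5 vertices: (0.5,6) (8,4.5) (14.5,9.5) (19,14.5) (3.5,28)
edge 0: (0.5,6)→(8,4.5)  cross = 0.5·4.5 − 8·6 = -45.7500; (r_i+r_j)·cross = 8.5·-45.7500 = -388.8750
edge 1: (8,4.5)→(14.5,9.5)  cross = 8·9.5 − 14.5·4.5 = 10.7500; (r_i+r_j)·cross = 22.5·10.7500 = 241.8750
edge 2: (14.5,9.5)→(19,14.5)  cross = 14.5·14.5 − 19·9.5 = 29.7500; (r_i+r_j)·cross = 33.5·29.7500 = 996.6250
edge 3: (19,14.5)→(3.5,28)  cross = 19·28 − 3.5·14.5 = 481.2500; (r_i+r_j)·cross = 22.5·481.2500 = 10828.1250
edge 4: (3.5,28)→(0.5,6)  cross = 3.5·6 − 0.5·28 = 7.0000; (r_i+r_j)·cross = 4·7.0000 = 28.0000
Σcross = 483.0000 → A = |Σcross|/2 = 241.5000 mm²
Σ(r_i+r_j)·cross = 11705.7500 → first moment M = |Σ|/6 = 1950.9583
R_c = M/A = 1950.9583/241.5000 = 8.0785 mm
θ = 339° = 5.916666 rad
V = θ·R_c·A = 5.916666·8.0785·241.5000 = 11543.169 mm³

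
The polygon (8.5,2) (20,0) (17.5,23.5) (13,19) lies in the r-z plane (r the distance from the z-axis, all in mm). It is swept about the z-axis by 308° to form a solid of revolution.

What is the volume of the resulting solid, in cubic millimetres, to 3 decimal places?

Volume = 12897.218 mm³

Profile (r,z), 4 vertices: (8.5,2) (20,0) (17.5,23.5) (13,19)
edge 0: (8.5,2)→(20,0)  cross = 8.5·0 − 20·2 = -40.0000; (r_i+r_j)·cross = 28.5·-40.0000 = -1140.0000
edge 1: (20,0)→(17.5,23.5)  cross = 20·23.5 − 17.5·0 = 470.0000; (r_i+r_j)·cross = 37.5·470.0000 = 17625.0000
edge 2: (17.5,23.5)→(13,19)  cross = 17.5·19 − 13·23.5 = 27.0000; (r_i+r_j)·cross = 30.5·27.0000 = 823.5000
edge 3: (13,19)→(8.5,2)  cross = 13·2 − 8.5·19 = -135.5000; (r_i+r_j)·cross = 21.5·-135.5000 = -2913.2500
Σcross = 321.5000 → A = |Σcross|/2 = 160.7500 mm²
Σ(r_i+r_j)·cross = 14395.2500 → first moment M = |Σ|/6 = 2399.2083
R_c = M/A = 2399.2083/160.7500 = 14.9251 mm
θ = 308° = 5.375614 rad
V = θ·R_c·A = 5.375614·14.9251·160.7500 = 12897.218 mm³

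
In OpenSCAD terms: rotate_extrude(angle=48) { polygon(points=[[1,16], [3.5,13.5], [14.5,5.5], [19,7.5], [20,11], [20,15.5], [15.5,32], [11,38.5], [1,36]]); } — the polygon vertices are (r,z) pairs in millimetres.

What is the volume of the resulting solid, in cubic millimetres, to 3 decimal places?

Profile (r,z), 9 vertices: (1,16) (3.5,13.5) (14.5,5.5) (19,7.5) (20,11) (20,15.5) (15.5,32) (11,38.5) (1,36)
edge 0: (1,16)→(3.5,13.5)  cross = 1·13.5 − 3.5·16 = -42.5000; (r_i+r_j)·cross = 4.5·-42.5000 = -191.2500
edge 1: (3.5,13.5)→(14.5,5.5)  cross = 3.5·5.5 − 14.5·13.5 = -176.5000; (r_i+r_j)·cross = 18·-176.5000 = -3177.0000
edge 2: (14.5,5.5)→(19,7.5)  cross = 14.5·7.5 − 19·5.5 = 4.2500; (r_i+r_j)·cross = 33.5·4.2500 = 142.3750
edge 3: (19,7.5)→(20,11)  cross = 19·11 − 20·7.5 = 59.0000; (r_i+r_j)·cross = 39·59.0000 = 2301.0000
edge 4: (20,11)→(20,15.5)  cross = 20·15.5 − 20·11 = 90.0000; (r_i+r_j)·cross = 40·90.0000 = 3600.0000
edge 5: (20,15.5)→(15.5,32)  cross = 20·32 − 15.5·15.5 = 399.7500; (r_i+r_j)·cross = 35.5·399.7500 = 14191.1250
edge 6: (15.5,32)→(11,38.5)  cross = 15.5·38.5 − 11·32 = 244.7500; (r_i+r_j)·cross = 26.5·244.7500 = 6485.8750
edge 7: (11,38.5)→(1,36)  cross = 11·36 − 1·38.5 = 357.5000; (r_i+r_j)·cross = 12·357.5000 = 4290.0000
edge 8: (1,36)→(1,16)  cross = 1·16 − 1·36 = -20.0000; (r_i+r_j)·cross = 2·-20.0000 = -40.0000
Σcross = 916.2500 → A = |Σcross|/2 = 458.1250 mm²
Σ(r_i+r_j)·cross = 27602.1250 → first moment M = |Σ|/6 = 4600.3542
R_c = M/A = 4600.3542/458.1250 = 10.0417 mm
θ = 48° = 0.837758 rad
V = θ·R_c·A = 0.837758·10.0417·458.1250 = 3853.984 mm³

Volume = 3853.984 mm³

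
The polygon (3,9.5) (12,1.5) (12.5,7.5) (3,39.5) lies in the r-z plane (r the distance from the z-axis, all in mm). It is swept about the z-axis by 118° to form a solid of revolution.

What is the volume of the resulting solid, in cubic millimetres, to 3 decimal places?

Volume = 2357.256 mm³

Profile (r,z), 4 vertices: (3,9.5) (12,1.5) (12.5,7.5) (3,39.5)
edge 0: (3,9.5)→(12,1.5)  cross = 3·1.5 − 12·9.5 = -109.5000; (r_i+r_j)·cross = 15·-109.5000 = -1642.5000
edge 1: (12,1.5)→(12.5,7.5)  cross = 12·7.5 − 12.5·1.5 = 71.2500; (r_i+r_j)·cross = 24.5·71.2500 = 1745.6250
edge 2: (12.5,7.5)→(3,39.5)  cross = 12.5·39.5 − 3·7.5 = 471.2500; (r_i+r_j)·cross = 15.5·471.2500 = 7304.3750
edge 3: (3,39.5)→(3,9.5)  cross = 3·9.5 − 3·39.5 = -90.0000; (r_i+r_j)·cross = 6·-90.0000 = -540.0000
Σcross = 343.0000 → A = |Σcross|/2 = 171.5000 mm²
Σ(r_i+r_j)·cross = 6867.5000 → first moment M = |Σ|/6 = 1144.5833
R_c = M/A = 1144.5833/171.5000 = 6.6740 mm
θ = 118° = 2.059489 rad
V = θ·R_c·A = 2.059489·6.6740·171.5000 = 2357.256 mm³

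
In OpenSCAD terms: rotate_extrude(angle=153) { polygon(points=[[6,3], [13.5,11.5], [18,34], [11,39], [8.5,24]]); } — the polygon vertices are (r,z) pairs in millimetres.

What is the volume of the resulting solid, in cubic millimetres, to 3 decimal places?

Volume = 6663.089 mm³

Profile (r,z), 5 vertices: (6,3) (13.5,11.5) (18,34) (11,39) (8.5,24)
edge 0: (6,3)→(13.5,11.5)  cross = 6·11.5 − 13.5·3 = 28.5000; (r_i+r_j)·cross = 19.5·28.5000 = 555.7500
edge 1: (13.5,11.5)→(18,34)  cross = 13.5·34 − 18·11.5 = 252.0000; (r_i+r_j)·cross = 31.5·252.0000 = 7938.0000
edge 2: (18,34)→(11,39)  cross = 18·39 − 11·34 = 328.0000; (r_i+r_j)·cross = 29·328.0000 = 9512.0000
edge 3: (11,39)→(8.5,24)  cross = 11·24 − 8.5·39 = -67.5000; (r_i+r_j)·cross = 19.5·-67.5000 = -1316.2500
edge 4: (8.5,24)→(6,3)  cross = 8.5·3 − 6·24 = -118.5000; (r_i+r_j)·cross = 14.5·-118.5000 = -1718.2500
Σcross = 422.5000 → A = |Σcross|/2 = 211.2500 mm²
Σ(r_i+r_j)·cross = 14971.2500 → first moment M = |Σ|/6 = 2495.2083
R_c = M/A = 2495.2083/211.2500 = 11.8116 mm
θ = 153° = 2.670354 rad
V = θ·R_c·A = 2.670354·11.8116·211.2500 = 6663.089 mm³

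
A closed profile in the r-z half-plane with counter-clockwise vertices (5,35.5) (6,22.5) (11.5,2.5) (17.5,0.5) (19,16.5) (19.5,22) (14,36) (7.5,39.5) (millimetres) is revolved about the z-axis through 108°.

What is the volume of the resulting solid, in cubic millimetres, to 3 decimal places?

Profile (r,z), 8 vertices: (5,35.5) (6,22.5) (11.5,2.5) (17.5,0.5) (19,16.5) (19.5,22) (14,36) (7.5,39.5)
edge 0: (5,35.5)→(6,22.5)  cross = 5·22.5 − 6·35.5 = -100.5000; (r_i+r_j)·cross = 11·-100.5000 = -1105.5000
edge 1: (6,22.5)→(11.5,2.5)  cross = 6·2.5 − 11.5·22.5 = -243.7500; (r_i+r_j)·cross = 17.5·-243.7500 = -4265.6250
edge 2: (11.5,2.5)→(17.5,0.5)  cross = 11.5·0.5 − 17.5·2.5 = -38.0000; (r_i+r_j)·cross = 29·-38.0000 = -1102.0000
edge 3: (17.5,0.5)→(19,16.5)  cross = 17.5·16.5 − 19·0.5 = 279.2500; (r_i+r_j)·cross = 36.5·279.2500 = 10192.6250
edge 4: (19,16.5)→(19.5,22)  cross = 19·22 − 19.5·16.5 = 96.2500; (r_i+r_j)·cross = 38.5·96.2500 = 3705.6250
edge 5: (19.5,22)→(14,36)  cross = 19.5·36 − 14·22 = 394.0000; (r_i+r_j)·cross = 33.5·394.0000 = 13199.0000
edge 6: (14,36)→(7.5,39.5)  cross = 14·39.5 − 7.5·36 = 283.0000; (r_i+r_j)·cross = 21.5·283.0000 = 6084.5000
edge 7: (7.5,39.5)→(5,35.5)  cross = 7.5·35.5 − 5·39.5 = 68.7500; (r_i+r_j)·cross = 12.5·68.7500 = 859.3750
Σcross = 739.0000 → A = |Σcross|/2 = 369.5000 mm²
Σ(r_i+r_j)·cross = 27568.0000 → first moment M = |Σ|/6 = 4594.6667
R_c = M/A = 4594.6667/369.5000 = 12.4348 mm
θ = 108° = 1.884956 rad
V = θ·R_c·A = 1.884956·12.4348·369.5000 = 8660.743 mm³

Volume = 8660.743 mm³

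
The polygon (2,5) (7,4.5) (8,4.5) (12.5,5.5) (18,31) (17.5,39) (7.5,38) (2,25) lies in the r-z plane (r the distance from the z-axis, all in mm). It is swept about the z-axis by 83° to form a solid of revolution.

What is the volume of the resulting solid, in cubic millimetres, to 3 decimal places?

Volume = 5823.616 mm³

Profile (r,z), 8 vertices: (2,5) (7,4.5) (8,4.5) (12.5,5.5) (18,31) (17.5,39) (7.5,38) (2,25)
edge 0: (2,5)→(7,4.5)  cross = 2·4.5 − 7·5 = -26.0000; (r_i+r_j)·cross = 9·-26.0000 = -234.0000
edge 1: (7,4.5)→(8,4.5)  cross = 7·4.5 − 8·4.5 = -4.5000; (r_i+r_j)·cross = 15·-4.5000 = -67.5000
edge 2: (8,4.5)→(12.5,5.5)  cross = 8·5.5 − 12.5·4.5 = -12.2500; (r_i+r_j)·cross = 20.5·-12.2500 = -251.1250
edge 3: (12.5,5.5)→(18,31)  cross = 12.5·31 − 18·5.5 = 288.5000; (r_i+r_j)·cross = 30.5·288.5000 = 8799.2500
edge 4: (18,31)→(17.5,39)  cross = 18·39 − 17.5·31 = 159.5000; (r_i+r_j)·cross = 35.5·159.5000 = 5662.2500
edge 5: (17.5,39)→(7.5,38)  cross = 17.5·38 − 7.5·39 = 372.5000; (r_i+r_j)·cross = 25·372.5000 = 9312.5000
edge 6: (7.5,38)→(2,25)  cross = 7.5·25 − 2·38 = 111.5000; (r_i+r_j)·cross = 9.5·111.5000 = 1059.2500
edge 7: (2,25)→(2,5)  cross = 2·5 − 2·25 = -40.0000; (r_i+r_j)·cross = 4·-40.0000 = -160.0000
Σcross = 849.2500 → A = |Σcross|/2 = 424.6250 mm²
Σ(r_i+r_j)·cross = 24120.6250 → first moment M = |Σ|/6 = 4020.1042
R_c = M/A = 4020.1042/424.6250 = 9.4674 mm
θ = 83° = 1.448623 rad
V = θ·R_c·A = 1.448623·9.4674·424.6250 = 5823.616 mm³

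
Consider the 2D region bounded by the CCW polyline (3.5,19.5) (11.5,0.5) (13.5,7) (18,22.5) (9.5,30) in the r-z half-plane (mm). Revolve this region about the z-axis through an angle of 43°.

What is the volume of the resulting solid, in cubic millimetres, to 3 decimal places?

Profile (r,z), 5 vertices: (3.5,19.5) (11.5,0.5) (13.5,7) (18,22.5) (9.5,30)
edge 0: (3.5,19.5)→(11.5,0.5)  cross = 3.5·0.5 − 11.5·19.5 = -222.5000; (r_i+r_j)·cross = 15·-222.5000 = -3337.5000
edge 1: (11.5,0.5)→(13.5,7)  cross = 11.5·7 − 13.5·0.5 = 73.7500; (r_i+r_j)·cross = 25·73.7500 = 1843.7500
edge 2: (13.5,7)→(18,22.5)  cross = 13.5·22.5 − 18·7 = 177.7500; (r_i+r_j)·cross = 31.5·177.7500 = 5599.1250
edge 3: (18,22.5)→(9.5,30)  cross = 18·30 − 9.5·22.5 = 326.2500; (r_i+r_j)·cross = 27.5·326.2500 = 8971.8750
edge 4: (9.5,30)→(3.5,19.5)  cross = 9.5·19.5 − 3.5·30 = 80.2500; (r_i+r_j)·cross = 13·80.2500 = 1043.2500
Σcross = 435.5000 → A = |Σcross|/2 = 217.7500 mm²
Σ(r_i+r_j)·cross = 14120.5000 → first moment M = |Σ|/6 = 2353.4167
R_c = M/A = 2353.4167/217.7500 = 10.8079 mm
θ = 43° = 0.750492 rad
V = θ·R_c·A = 0.750492·10.8079·217.7500 = 1766.219 mm³

Volume = 1766.219 mm³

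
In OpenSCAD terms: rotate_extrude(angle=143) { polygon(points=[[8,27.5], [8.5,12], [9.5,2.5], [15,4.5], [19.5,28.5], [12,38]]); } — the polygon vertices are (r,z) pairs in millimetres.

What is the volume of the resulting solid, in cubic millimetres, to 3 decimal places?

Volume = 8733.761 mm³

Profile (r,z), 6 vertices: (8,27.5) (8.5,12) (9.5,2.5) (15,4.5) (19.5,28.5) (12,38)
edge 0: (8,27.5)→(8.5,12)  cross = 8·12 − 8.5·27.5 = -137.7500; (r_i+r_j)·cross = 16.5·-137.7500 = -2272.8750
edge 1: (8.5,12)→(9.5,2.5)  cross = 8.5·2.5 − 9.5·12 = -92.7500; (r_i+r_j)·cross = 18·-92.7500 = -1669.5000
edge 2: (9.5,2.5)→(15,4.5)  cross = 9.5·4.5 − 15·2.5 = 5.2500; (r_i+r_j)·cross = 24.5·5.2500 = 128.6250
edge 3: (15,4.5)→(19.5,28.5)  cross = 15·28.5 − 19.5·4.5 = 339.7500; (r_i+r_j)·cross = 34.5·339.7500 = 11721.3750
edge 4: (19.5,28.5)→(12,38)  cross = 19.5·38 − 12·28.5 = 399.0000; (r_i+r_j)·cross = 31.5·399.0000 = 12568.5000
edge 5: (12,38)→(8,27.5)  cross = 12·27.5 − 8·38 = 26.0000; (r_i+r_j)·cross = 20·26.0000 = 520.0000
Σcross = 539.5000 → A = |Σcross|/2 = 269.7500 mm²
Σ(r_i+r_j)·cross = 20996.1250 → first moment M = |Σ|/6 = 3499.3542
R_c = M/A = 3499.3542/269.7500 = 12.9726 mm
θ = 143° = 2.495821 rad
V = θ·R_c·A = 2.495821·12.9726·269.7500 = 8733.761 mm³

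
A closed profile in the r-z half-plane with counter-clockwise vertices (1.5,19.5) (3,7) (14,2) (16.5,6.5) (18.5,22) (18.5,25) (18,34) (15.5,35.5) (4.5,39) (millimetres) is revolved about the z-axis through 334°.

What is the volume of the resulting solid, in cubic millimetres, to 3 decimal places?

Volume = 29044.741 mm³

Profile (r,z), 9 vertices: (1.5,19.5) (3,7) (14,2) (16.5,6.5) (18.5,22) (18.5,25) (18,34) (15.5,35.5) (4.5,39)
edge 0: (1.5,19.5)→(3,7)  cross = 1.5·7 − 3·19.5 = -48.0000; (r_i+r_j)·cross = 4.5·-48.0000 = -216.0000
edge 1: (3,7)→(14,2)  cross = 3·2 − 14·7 = -92.0000; (r_i+r_j)·cross = 17·-92.0000 = -1564.0000
edge 2: (14,2)→(16.5,6.5)  cross = 14·6.5 − 16.5·2 = 58.0000; (r_i+r_j)·cross = 30.5·58.0000 = 1769.0000
edge 3: (16.5,6.5)→(18.5,22)  cross = 16.5·22 − 18.5·6.5 = 242.7500; (r_i+r_j)·cross = 35·242.7500 = 8496.2500
edge 4: (18.5,22)→(18.5,25)  cross = 18.5·25 − 18.5·22 = 55.5000; (r_i+r_j)·cross = 37·55.5000 = 2053.5000
edge 5: (18.5,25)→(18,34)  cross = 18.5·34 − 18·25 = 179.0000; (r_i+r_j)·cross = 36.5·179.0000 = 6533.5000
edge 6: (18,34)→(15.5,35.5)  cross = 18·35.5 − 15.5·34 = 112.0000; (r_i+r_j)·cross = 33.5·112.0000 = 3752.0000
edge 7: (15.5,35.5)→(4.5,39)  cross = 15.5·39 − 4.5·35.5 = 444.7500; (r_i+r_j)·cross = 20·444.7500 = 8895.0000
edge 8: (4.5,39)→(1.5,19.5)  cross = 4.5·19.5 − 1.5·39 = 29.2500; (r_i+r_j)·cross = 6·29.2500 = 175.5000
Σcross = 981.2500 → A = |Σcross|/2 = 490.6250 mm²
Σ(r_i+r_j)·cross = 29894.7500 → first moment M = |Σ|/6 = 4982.4583
R_c = M/A = 4982.4583/490.6250 = 10.1553 mm
θ = 334° = 5.829400 rad
V = θ·R_c·A = 5.829400·10.1553·490.6250 = 29044.741 mm³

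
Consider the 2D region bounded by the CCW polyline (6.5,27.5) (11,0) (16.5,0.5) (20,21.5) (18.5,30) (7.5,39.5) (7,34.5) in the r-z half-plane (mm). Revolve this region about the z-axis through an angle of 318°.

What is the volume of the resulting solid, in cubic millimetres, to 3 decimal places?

Volume = 25614.854 mm³

Profile (r,z), 7 vertices: (6.5,27.5) (11,0) (16.5,0.5) (20,21.5) (18.5,30) (7.5,39.5) (7,34.5)
edge 0: (6.5,27.5)→(11,0)  cross = 6.5·0 − 11·27.5 = -302.5000; (r_i+r_j)·cross = 17.5·-302.5000 = -5293.7500
edge 1: (11,0)→(16.5,0.5)  cross = 11·0.5 − 16.5·0 = 5.5000; (r_i+r_j)·cross = 27.5·5.5000 = 151.2500
edge 2: (16.5,0.5)→(20,21.5)  cross = 16.5·21.5 − 20·0.5 = 344.7500; (r_i+r_j)·cross = 36.5·344.7500 = 12583.3750
edge 3: (20,21.5)→(18.5,30)  cross = 20·30 − 18.5·21.5 = 202.2500; (r_i+r_j)·cross = 38.5·202.2500 = 7786.6250
edge 4: (18.5,30)→(7.5,39.5)  cross = 18.5·39.5 − 7.5·30 = 505.7500; (r_i+r_j)·cross = 26·505.7500 = 13149.5000
edge 5: (7.5,39.5)→(7,34.5)  cross = 7.5·34.5 − 7·39.5 = -17.7500; (r_i+r_j)·cross = 14.5·-17.7500 = -257.3750
edge 6: (7,34.5)→(6.5,27.5)  cross = 7·27.5 − 6.5·34.5 = -31.7500; (r_i+r_j)·cross = 13.5·-31.7500 = -428.6250
Σcross = 706.2500 → A = |Σcross|/2 = 353.1250 mm²
Σ(r_i+r_j)·cross = 27691.0000 → first moment M = |Σ|/6 = 4615.1667
R_c = M/A = 4615.1667/353.1250 = 13.0695 mm
θ = 318° = 5.550147 rad
V = θ·R_c·A = 5.550147·13.0695·353.1250 = 25614.854 mm³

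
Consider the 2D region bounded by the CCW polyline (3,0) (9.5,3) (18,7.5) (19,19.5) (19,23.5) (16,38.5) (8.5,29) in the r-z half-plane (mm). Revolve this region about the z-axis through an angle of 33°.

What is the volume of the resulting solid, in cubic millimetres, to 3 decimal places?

Volume = 2494.069 mm³

Profile (r,z), 7 vertices: (3,0) (9.5,3) (18,7.5) (19,19.5) (19,23.5) (16,38.5) (8.5,29)
edge 0: (3,0)→(9.5,3)  cross = 3·3 − 9.5·0 = 9.0000; (r_i+r_j)·cross = 12.5·9.0000 = 112.5000
edge 1: (9.5,3)→(18,7.5)  cross = 9.5·7.5 − 18·3 = 17.2500; (r_i+r_j)·cross = 27.5·17.2500 = 474.3750
edge 2: (18,7.5)→(19,19.5)  cross = 18·19.5 − 19·7.5 = 208.5000; (r_i+r_j)·cross = 37·208.5000 = 7714.5000
edge 3: (19,19.5)→(19,23.5)  cross = 19·23.5 − 19·19.5 = 76.0000; (r_i+r_j)·cross = 38·76.0000 = 2888.0000
edge 4: (19,23.5)→(16,38.5)  cross = 19·38.5 − 16·23.5 = 355.5000; (r_i+r_j)·cross = 35·355.5000 = 12442.5000
edge 5: (16,38.5)→(8.5,29)  cross = 16·29 − 8.5·38.5 = 136.7500; (r_i+r_j)·cross = 24.5·136.7500 = 3350.3750
edge 6: (8.5,29)→(3,0)  cross = 8.5·0 − 3·29 = -87.0000; (r_i+r_j)·cross = 11.5·-87.0000 = -1000.5000
Σcross = 716.0000 → A = |Σcross|/2 = 358.0000 mm²
Σ(r_i+r_j)·cross = 25981.7500 → first moment M = |Σ|/6 = 4330.2917
R_c = M/A = 4330.2917/358.0000 = 12.0958 mm
θ = 33° = 0.575959 rad
V = θ·R_c·A = 0.575959·12.0958·358.0000 = 2494.069 mm³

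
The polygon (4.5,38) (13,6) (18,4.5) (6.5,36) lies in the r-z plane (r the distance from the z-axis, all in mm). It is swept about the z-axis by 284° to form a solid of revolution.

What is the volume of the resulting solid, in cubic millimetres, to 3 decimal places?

Volume = 5276.754 mm³

Profile (r,z), 4 vertices: (4.5,38) (13,6) (18,4.5) (6.5,36)
edge 0: (4.5,38)→(13,6)  cross = 4.5·6 − 13·38 = -467.0000; (r_i+r_j)·cross = 17.5·-467.0000 = -8172.5000
edge 1: (13,6)→(18,4.5)  cross = 13·4.5 − 18·6 = -49.5000; (r_i+r_j)·cross = 31·-49.5000 = -1534.5000
edge 2: (18,4.5)→(6.5,36)  cross = 18·36 − 6.5·4.5 = 618.7500; (r_i+r_j)·cross = 24.5·618.7500 = 15159.3750
edge 3: (6.5,36)→(4.5,38)  cross = 6.5·38 − 4.5·36 = 85.0000; (r_i+r_j)·cross = 11·85.0000 = 935.0000
Σcross = 187.2500 → A = |Σcross|/2 = 93.6250 mm²
Σ(r_i+r_j)·cross = 6387.3750 → first moment M = |Σ|/6 = 1064.5625
R_c = M/A = 1064.5625/93.6250 = 11.3705 mm
θ = 284° = 4.956735 rad
V = θ·R_c·A = 4.956735·11.3705·93.6250 = 5276.754 mm³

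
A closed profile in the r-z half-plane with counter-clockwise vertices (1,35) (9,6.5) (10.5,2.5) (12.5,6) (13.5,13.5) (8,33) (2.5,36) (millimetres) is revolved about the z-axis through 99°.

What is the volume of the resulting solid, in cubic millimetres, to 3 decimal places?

Profile (r,z), 7 vertices: (1,35) (9,6.5) (10.5,2.5) (12.5,6) (13.5,13.5) (8,33) (2.5,36)
edge 0: (1,35)→(9,6.5)  cross = 1·6.5 − 9·35 = -308.5000; (r_i+r_j)·cross = 10·-308.5000 = -3085.0000
edge 1: (9,6.5)→(10.5,2.5)  cross = 9·2.5 − 10.5·6.5 = -45.7500; (r_i+r_j)·cross = 19.5·-45.7500 = -892.1250
edge 2: (10.5,2.5)→(12.5,6)  cross = 10.5·6 − 12.5·2.5 = 31.7500; (r_i+r_j)·cross = 23·31.7500 = 730.2500
edge 3: (12.5,6)→(13.5,13.5)  cross = 12.5·13.5 − 13.5·6 = 87.7500; (r_i+r_j)·cross = 26·87.7500 = 2281.5000
edge 4: (13.5,13.5)→(8,33)  cross = 13.5·33 − 8·13.5 = 337.5000; (r_i+r_j)·cross = 21.5·337.5000 = 7256.2500
edge 5: (8,33)→(2.5,36)  cross = 8·36 − 2.5·33 = 205.5000; (r_i+r_j)·cross = 10.5·205.5000 = 2157.7500
edge 6: (2.5,36)→(1,35)  cross = 2.5·35 − 1·36 = 51.5000; (r_i+r_j)·cross = 3.5·51.5000 = 180.2500
Σcross = 359.7500 → A = |Σcross|/2 = 179.8750 mm²
Σ(r_i+r_j)·cross = 8628.8750 → first moment M = |Σ|/6 = 1438.1458
R_c = M/A = 1438.1458/179.8750 = 7.9953 mm
θ = 99° = 1.727876 rad
V = θ·R_c·A = 1.727876·7.9953·179.8750 = 2484.938 mm³

Volume = 2484.938 mm³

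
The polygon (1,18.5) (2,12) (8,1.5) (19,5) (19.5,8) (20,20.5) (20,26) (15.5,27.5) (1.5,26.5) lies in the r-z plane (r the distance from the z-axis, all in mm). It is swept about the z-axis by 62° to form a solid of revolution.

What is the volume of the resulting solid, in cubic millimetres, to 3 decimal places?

Volume = 4829.250 mm³

Profile (r,z), 9 vertices: (1,18.5) (2,12) (8,1.5) (19,5) (19.5,8) (20,20.5) (20,26) (15.5,27.5) (1.5,26.5)
edge 0: (1,18.5)→(2,12)  cross = 1·12 − 2·18.5 = -25.0000; (r_i+r_j)·cross = 3·-25.0000 = -75.0000
edge 1: (2,12)→(8,1.5)  cross = 2·1.5 − 8·12 = -93.0000; (r_i+r_j)·cross = 10·-93.0000 = -930.0000
edge 2: (8,1.5)→(19,5)  cross = 8·5 − 19·1.5 = 11.5000; (r_i+r_j)·cross = 27·11.5000 = 310.5000
edge 3: (19,5)→(19.5,8)  cross = 19·8 − 19.5·5 = 54.5000; (r_i+r_j)·cross = 38.5·54.5000 = 2098.2500
edge 4: (19.5,8)→(20,20.5)  cross = 19.5·20.5 − 20·8 = 239.7500; (r_i+r_j)·cross = 39.5·239.7500 = 9470.1250
edge 5: (20,20.5)→(20,26)  cross = 20·26 − 20·20.5 = 110.0000; (r_i+r_j)·cross = 40·110.0000 = 4400.0000
edge 6: (20,26)→(15.5,27.5)  cross = 20·27.5 − 15.5·26 = 147.0000; (r_i+r_j)·cross = 35.5·147.0000 = 5218.5000
edge 7: (15.5,27.5)→(1.5,26.5)  cross = 15.5·26.5 − 1.5·27.5 = 369.5000; (r_i+r_j)·cross = 17·369.5000 = 6281.5000
edge 8: (1.5,26.5)→(1,18.5)  cross = 1.5·18.5 − 1·26.5 = 1.2500; (r_i+r_j)·cross = 2.5·1.2500 = 3.1250
Σcross = 815.5000 → A = |Σcross|/2 = 407.7500 mm²
Σ(r_i+r_j)·cross = 26777.0000 → first moment M = |Σ|/6 = 4462.8333
R_c = M/A = 4462.8333/407.7500 = 10.9450 mm
θ = 62° = 1.082104 rad
V = θ·R_c·A = 1.082104·10.9450·407.7500 = 4829.250 mm³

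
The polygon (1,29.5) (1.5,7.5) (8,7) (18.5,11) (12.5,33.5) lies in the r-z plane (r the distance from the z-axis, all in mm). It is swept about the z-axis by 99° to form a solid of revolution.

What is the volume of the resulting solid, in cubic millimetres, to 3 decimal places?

Profile (r,z), 5 vertices: (1,29.5) (1.5,7.5) (8,7) (18.5,11) (12.5,33.5)
edge 0: (1,29.5)→(1.5,7.5)  cross = 1·7.5 − 1.5·29.5 = -36.7500; (r_i+r_j)·cross = 2.5·-36.7500 = -91.8750
edge 1: (1.5,7.5)→(8,7)  cross = 1.5·7 − 8·7.5 = -49.5000; (r_i+r_j)·cross = 9.5·-49.5000 = -470.2500
edge 2: (8,7)→(18.5,11)  cross = 8·11 − 18.5·7 = -41.5000; (r_i+r_j)·cross = 26.5·-41.5000 = -1099.7500
edge 3: (18.5,11)→(12.5,33.5)  cross = 18.5·33.5 − 12.5·11 = 482.2500; (r_i+r_j)·cross = 31·482.2500 = 14949.7500
edge 4: (12.5,33.5)→(1,29.5)  cross = 12.5·29.5 − 1·33.5 = 335.2500; (r_i+r_j)·cross = 13.5·335.2500 = 4525.8750
Σcross = 689.7500 → A = |Σcross|/2 = 344.8750 mm²
Σ(r_i+r_j)·cross = 17813.7500 → first moment M = |Σ|/6 = 2968.9583
R_c = M/A = 2968.9583/344.8750 = 8.6088 mm
θ = 99° = 1.727876 rad
V = θ·R_c·A = 1.727876·8.6088·344.8750 = 5129.992 mm³

Volume = 5129.992 mm³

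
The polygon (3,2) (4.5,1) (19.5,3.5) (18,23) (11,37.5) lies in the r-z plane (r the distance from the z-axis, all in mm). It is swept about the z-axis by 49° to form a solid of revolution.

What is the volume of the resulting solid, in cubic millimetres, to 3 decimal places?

Volume = 3605.036 mm³

Profile (r,z), 5 vertices: (3,2) (4.5,1) (19.5,3.5) (18,23) (11,37.5)
edge 0: (3,2)→(4.5,1)  cross = 3·1 − 4.5·2 = -6.0000; (r_i+r_j)·cross = 7.5·-6.0000 = -45.0000
edge 1: (4.5,1)→(19.5,3.5)  cross = 4.5·3.5 − 19.5·1 = -3.7500; (r_i+r_j)·cross = 24·-3.7500 = -90.0000
edge 2: (19.5,3.5)→(18,23)  cross = 19.5·23 − 18·3.5 = 385.5000; (r_i+r_j)·cross = 37.5·385.5000 = 14456.2500
edge 3: (18,23)→(11,37.5)  cross = 18·37.5 − 11·23 = 422.0000; (r_i+r_j)·cross = 29·422.0000 = 12238.0000
edge 4: (11,37.5)→(3,2)  cross = 11·2 − 3·37.5 = -90.5000; (r_i+r_j)·cross = 14·-90.5000 = -1267.0000
Σcross = 707.2500 → A = |Σcross|/2 = 353.6250 mm²
Σ(r_i+r_j)·cross = 25292.2500 → first moment M = |Σ|/6 = 4215.3750
R_c = M/A = 4215.3750/353.6250 = 11.9205 mm
θ = 49° = 0.855211 rad
V = θ·R_c·A = 0.855211·11.9205·353.6250 = 3605.036 mm³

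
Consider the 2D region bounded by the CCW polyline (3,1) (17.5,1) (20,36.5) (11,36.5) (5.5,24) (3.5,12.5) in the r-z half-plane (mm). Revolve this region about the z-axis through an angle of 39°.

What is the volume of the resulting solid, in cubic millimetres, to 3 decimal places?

Profile (r,z), 6 vertices: (3,1) (17.5,1) (20,36.5) (11,36.5) (5.5,24) (3.5,12.5)
edge 0: (3,1)→(17.5,1)  cross = 3·1 − 17.5·1 = -14.5000; (r_i+r_j)·cross = 20.5·-14.5000 = -297.2500
edge 1: (17.5,1)→(20,36.5)  cross = 17.5·36.5 − 20·1 = 618.7500; (r_i+r_j)·cross = 37.5·618.7500 = 23203.1250
edge 2: (20,36.5)→(11,36.5)  cross = 20·36.5 − 11·36.5 = 328.5000; (r_i+r_j)·cross = 31·328.5000 = 10183.5000
edge 3: (11,36.5)→(5.5,24)  cross = 11·24 − 5.5·36.5 = 63.2500; (r_i+r_j)·cross = 16.5·63.2500 = 1043.6250
edge 4: (5.5,24)→(3.5,12.5)  cross = 5.5·12.5 − 3.5·24 = -15.2500; (r_i+r_j)·cross = 9·-15.2500 = -137.2500
edge 5: (3.5,12.5)→(3,1)  cross = 3.5·1 − 3·12.5 = -34.0000; (r_i+r_j)·cross = 6.5·-34.0000 = -221.0000
Σcross = 946.7500 → A = |Σcross|/2 = 473.3750 mm²
Σ(r_i+r_j)·cross = 33774.7500 → first moment M = |Σ|/6 = 5629.1250
R_c = M/A = 5629.1250/473.3750 = 11.8915 mm
θ = 39° = 0.680678 rad
V = θ·R_c·A = 0.680678·11.8915·473.3750 = 3831.624 mm³

Volume = 3831.624 mm³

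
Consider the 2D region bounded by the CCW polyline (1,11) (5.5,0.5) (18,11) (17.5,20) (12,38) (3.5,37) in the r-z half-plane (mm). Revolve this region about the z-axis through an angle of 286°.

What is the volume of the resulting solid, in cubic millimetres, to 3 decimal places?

Profile (r,z), 6 vertices: (1,11) (5.5,0.5) (18,11) (17.5,20) (12,38) (3.5,37)
edge 0: (1,11)→(5.5,0.5)  cross = 1·0.5 − 5.5·11 = -60.0000; (r_i+r_j)·cross = 6.5·-60.0000 = -390.0000
edge 1: (5.5,0.5)→(18,11)  cross = 5.5·11 − 18·0.5 = 51.5000; (r_i+r_j)·cross = 23.5·51.5000 = 1210.2500
edge 2: (18,11)→(17.5,20)  cross = 18·20 − 17.5·11 = 167.5000; (r_i+r_j)·cross = 35.5·167.5000 = 5946.2500
edge 3: (17.5,20)→(12,38)  cross = 17.5·38 − 12·20 = 425.0000; (r_i+r_j)·cross = 29.5·425.0000 = 12537.5000
edge 4: (12,38)→(3.5,37)  cross = 12·37 − 3.5·38 = 311.0000; (r_i+r_j)·cross = 15.5·311.0000 = 4820.5000
edge 5: (3.5,37)→(1,11)  cross = 3.5·11 − 1·37 = 1.5000; (r_i+r_j)·cross = 4.5·1.5000 = 6.7500
Σcross = 896.5000 → A = |Σcross|/2 = 448.2500 mm²
Σ(r_i+r_j)·cross = 24131.2500 → first moment M = |Σ|/6 = 4021.8750
R_c = M/A = 4021.8750/448.2500 = 8.9724 mm
θ = 286° = 4.991642 rad
V = θ·R_c·A = 4.991642·8.9724·448.2500 = 20075.759 mm³

Volume = 20075.759 mm³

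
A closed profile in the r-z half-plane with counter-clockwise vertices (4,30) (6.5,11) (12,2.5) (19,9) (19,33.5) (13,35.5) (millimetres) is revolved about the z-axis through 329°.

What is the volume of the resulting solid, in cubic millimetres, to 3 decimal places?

Volume = 26511.070 mm³

Profile (r,z), 6 vertices: (4,30) (6.5,11) (12,2.5) (19,9) (19,33.5) (13,35.5)
edge 0: (4,30)→(6.5,11)  cross = 4·11 − 6.5·30 = -151.0000; (r_i+r_j)·cross = 10.5·-151.0000 = -1585.5000
edge 1: (6.5,11)→(12,2.5)  cross = 6.5·2.5 − 12·11 = -115.7500; (r_i+r_j)·cross = 18.5·-115.7500 = -2141.3750
edge 2: (12,2.5)→(19,9)  cross = 12·9 − 19·2.5 = 60.5000; (r_i+r_j)·cross = 31·60.5000 = 1875.5000
edge 3: (19,9)→(19,33.5)  cross = 19·33.5 − 19·9 = 465.5000; (r_i+r_j)·cross = 38·465.5000 = 17689.0000
edge 4: (19,33.5)→(13,35.5)  cross = 19·35.5 − 13·33.5 = 239.0000; (r_i+r_j)·cross = 32·239.0000 = 7648.0000
edge 5: (13,35.5)→(4,30)  cross = 13·30 − 4·35.5 = 248.0000; (r_i+r_j)·cross = 17·248.0000 = 4216.0000
Σcross = 746.2500 → A = |Σcross|/2 = 373.1250 mm²
Σ(r_i+r_j)·cross = 27701.6250 → first moment M = |Σ|/6 = 4616.9375
R_c = M/A = 4616.9375/373.1250 = 12.3737 mm
θ = 329° = 5.742133 rad
V = θ·R_c·A = 5.742133·12.3737·373.1250 = 26511.070 mm³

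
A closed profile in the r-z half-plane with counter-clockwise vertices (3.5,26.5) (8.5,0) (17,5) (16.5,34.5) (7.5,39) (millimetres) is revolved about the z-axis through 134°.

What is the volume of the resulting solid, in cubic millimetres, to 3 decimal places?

Volume = 9816.281 mm³

Profile (r,z), 5 vertices: (3.5,26.5) (8.5,0) (17,5) (16.5,34.5) (7.5,39)
edge 0: (3.5,26.5)→(8.5,0)  cross = 3.5·0 − 8.5·26.5 = -225.2500; (r_i+r_j)·cross = 12·-225.2500 = -2703.0000
edge 1: (8.5,0)→(17,5)  cross = 8.5·5 − 17·0 = 42.5000; (r_i+r_j)·cross = 25.5·42.5000 = 1083.7500
edge 2: (17,5)→(16.5,34.5)  cross = 17·34.5 − 16.5·5 = 504.0000; (r_i+r_j)·cross = 33.5·504.0000 = 16884.0000
edge 3: (16.5,34.5)→(7.5,39)  cross = 16.5·39 − 7.5·34.5 = 384.7500; (r_i+r_j)·cross = 24·384.7500 = 9234.0000
edge 4: (7.5,39)→(3.5,26.5)  cross = 7.5·26.5 − 3.5·39 = 62.2500; (r_i+r_j)·cross = 11·62.2500 = 684.7500
Σcross = 768.2500 → A = |Σcross|/2 = 384.1250 mm²
Σ(r_i+r_j)·cross = 25183.5000 → first moment M = |Σ|/6 = 4197.2500
R_c = M/A = 4197.2500/384.1250 = 10.9268 mm
θ = 134° = 2.338741 rad
V = θ·R_c·A = 2.338741·10.9268·384.1250 = 9816.281 mm³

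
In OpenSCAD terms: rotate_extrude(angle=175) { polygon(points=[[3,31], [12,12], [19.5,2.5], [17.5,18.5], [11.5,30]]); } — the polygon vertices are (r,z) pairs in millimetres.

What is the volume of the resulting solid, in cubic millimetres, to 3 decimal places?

Profile (r,z), 5 vertices: (3,31) (12,12) (19.5,2.5) (17.5,18.5) (11.5,30)
edge 0: (3,31)→(12,12)  cross = 3·12 − 12·31 = -336.0000; (r_i+r_j)·cross = 15·-336.0000 = -5040.0000
edge 1: (12,12)→(19.5,2.5)  cross = 12·2.5 − 19.5·12 = -204.0000; (r_i+r_j)·cross = 31.5·-204.0000 = -6426.0000
edge 2: (19.5,2.5)→(17.5,18.5)  cross = 19.5·18.5 − 17.5·2.5 = 317.0000; (r_i+r_j)·cross = 37·317.0000 = 11729.0000
edge 3: (17.5,18.5)→(11.5,30)  cross = 17.5·30 − 11.5·18.5 = 312.2500; (r_i+r_j)·cross = 29·312.2500 = 9055.2500
edge 4: (11.5,30)→(3,31)  cross = 11.5·31 − 3·30 = 266.5000; (r_i+r_j)·cross = 14.5·266.5000 = 3864.2500
Σcross = 355.7500 → A = |Σcross|/2 = 177.8750 mm²
Σ(r_i+r_j)·cross = 13182.5000 → first moment M = |Σ|/6 = 2197.0833
R_c = M/A = 2197.0833/177.8750 = 12.3518 mm
θ = 175° = 3.054326 rad
V = θ·R_c·A = 3.054326·12.3518·177.8750 = 6710.609 mm³

Volume = 6710.609 mm³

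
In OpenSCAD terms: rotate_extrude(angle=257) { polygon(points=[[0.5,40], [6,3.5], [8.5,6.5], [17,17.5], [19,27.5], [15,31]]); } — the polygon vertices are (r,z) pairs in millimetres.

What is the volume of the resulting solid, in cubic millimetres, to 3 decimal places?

Profile (r,z), 6 vertices: (0.5,40) (6,3.5) (8.5,6.5) (17,17.5) (19,27.5) (15,31)
edge 0: (0.5,40)→(6,3.5)  cross = 0.5·3.5 − 6·40 = -238.2500; (r_i+r_j)·cross = 6.5·-238.2500 = -1548.6250
edge 1: (6,3.5)→(8.5,6.5)  cross = 6·6.5 − 8.5·3.5 = 9.2500; (r_i+r_j)·cross = 14.5·9.2500 = 134.1250
edge 2: (8.5,6.5)→(17,17.5)  cross = 8.5·17.5 − 17·6.5 = 38.2500; (r_i+r_j)·cross = 25.5·38.2500 = 975.3750
edge 3: (17,17.5)→(19,27.5)  cross = 17·27.5 − 19·17.5 = 135.0000; (r_i+r_j)·cross = 36·135.0000 = 4860.0000
edge 4: (19,27.5)→(15,31)  cross = 19·31 − 15·27.5 = 176.5000; (r_i+r_j)·cross = 34·176.5000 = 6001.0000
edge 5: (15,31)→(0.5,40)  cross = 15·40 − 0.5·31 = 584.5000; (r_i+r_j)·cross = 15.5·584.5000 = 9059.7500
Σcross = 705.2500 → A = |Σcross|/2 = 352.6250 mm²
Σ(r_i+r_j)·cross = 19481.6250 → first moment M = |Σ|/6 = 3246.9375
R_c = M/A = 3246.9375/352.6250 = 9.2079 mm
θ = 257° = 4.485496 rad
V = θ·R_c·A = 4.485496·9.2079·352.6250 = 14564.126 mm³

Volume = 14564.126 mm³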